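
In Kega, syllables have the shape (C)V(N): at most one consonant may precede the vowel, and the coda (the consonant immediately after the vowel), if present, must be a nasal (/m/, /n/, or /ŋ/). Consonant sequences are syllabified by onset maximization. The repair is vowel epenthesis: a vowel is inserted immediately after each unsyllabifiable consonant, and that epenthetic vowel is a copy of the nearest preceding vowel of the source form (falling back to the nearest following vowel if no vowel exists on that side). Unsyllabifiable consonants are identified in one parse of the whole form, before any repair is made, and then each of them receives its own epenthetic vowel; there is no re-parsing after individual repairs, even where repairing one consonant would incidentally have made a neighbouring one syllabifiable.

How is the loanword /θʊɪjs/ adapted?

The consonants /j/, /s/ cannot be parsed into a legal (C)V(N) syllable (only a nasal (/m/, /n/, or /ŋ/) is licensed in coda position; onsets are limited to one consonant).
Inserting the epenthetic vowel yields /j/ → /jɪ/, /s/ → /sɪ/.

θʊɪjɪsɪ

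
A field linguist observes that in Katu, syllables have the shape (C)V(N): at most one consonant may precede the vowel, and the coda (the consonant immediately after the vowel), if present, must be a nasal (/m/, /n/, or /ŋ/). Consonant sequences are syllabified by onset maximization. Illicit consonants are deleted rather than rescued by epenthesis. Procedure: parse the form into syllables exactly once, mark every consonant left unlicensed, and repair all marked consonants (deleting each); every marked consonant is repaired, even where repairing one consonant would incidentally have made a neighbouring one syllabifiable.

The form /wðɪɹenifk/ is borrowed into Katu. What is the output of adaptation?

ðɪɹeni

The consonants /w/, /f/, /k/ cannot be parsed into a legal (C)V(N) syllable (only a nasal (/m/, /n/, or /ŋ/) is licensed in coda position; onsets are limited to one consonant).
Deleting the stranded consonants removes /w/, /f/, /k/.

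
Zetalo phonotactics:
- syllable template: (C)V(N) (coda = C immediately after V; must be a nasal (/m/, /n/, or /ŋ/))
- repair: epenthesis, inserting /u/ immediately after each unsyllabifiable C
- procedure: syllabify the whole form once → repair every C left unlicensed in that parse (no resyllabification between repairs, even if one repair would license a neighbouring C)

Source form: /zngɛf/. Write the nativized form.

zunugɛfu

The consonants /z/, /n/, /f/ cannot be parsed into a legal (C)V(N) syllable (only a nasal (/m/, /n/, or /ŋ/) is licensed in coda position; onsets are limited to one consonant).
Each unlicensed consonant becomes the onset of a new syllable: /z/ → /zu/, /n/ → /nu/, /f/ → /fu/.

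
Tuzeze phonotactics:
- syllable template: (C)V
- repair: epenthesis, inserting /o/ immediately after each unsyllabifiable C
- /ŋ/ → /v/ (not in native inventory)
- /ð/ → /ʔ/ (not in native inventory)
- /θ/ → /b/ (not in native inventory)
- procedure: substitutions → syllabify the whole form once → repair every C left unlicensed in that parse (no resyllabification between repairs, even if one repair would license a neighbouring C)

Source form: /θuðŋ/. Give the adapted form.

buʔovo

Substitution: /θ/ → /b/, /ð/ → /ʔ/, /ŋ/ → /v/, giving /buʔv/.
Syllabifying with onset maximization leaves /ʔ/, /v/ stranded (no codas are permitted; onsets are limited to one consonant).
Epenthesis after each stranded consonant: /ʔ/ → /ʔo/, /v/ → /vo/.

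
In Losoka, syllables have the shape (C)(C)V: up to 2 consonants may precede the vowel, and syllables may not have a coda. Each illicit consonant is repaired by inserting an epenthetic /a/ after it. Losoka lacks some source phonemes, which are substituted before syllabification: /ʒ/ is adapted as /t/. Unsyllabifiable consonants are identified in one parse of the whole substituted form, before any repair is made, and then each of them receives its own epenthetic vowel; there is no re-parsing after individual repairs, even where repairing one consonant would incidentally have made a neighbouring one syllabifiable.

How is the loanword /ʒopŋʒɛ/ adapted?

topaŋtɛ

Substitution: /ʒ/ → /t/, giving /topŋtɛ/.
Under (C)(C)V, the unsyllabifiable consonants are /p/ (no codas are permitted; onsets may contain at most 2 consonants).
Epenthesis after each stranded consonant: /p/ → /pa/.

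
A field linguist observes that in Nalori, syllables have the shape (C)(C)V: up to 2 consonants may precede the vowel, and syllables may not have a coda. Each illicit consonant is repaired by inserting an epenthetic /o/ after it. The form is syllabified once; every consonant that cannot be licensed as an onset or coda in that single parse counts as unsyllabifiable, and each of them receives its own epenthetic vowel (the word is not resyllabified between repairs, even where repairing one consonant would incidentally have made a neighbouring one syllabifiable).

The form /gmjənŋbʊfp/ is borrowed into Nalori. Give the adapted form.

Under (C)(C)V, the unsyllabifiable consonants are /g/, /n/, /f/, /p/ (no codas are permitted; onsets may contain at most 2 consonants).
Each unlicensed consonant becomes the onset of a new syllable: /g/ → /go/, /n/ → /no/, /f/ → /fo/, /p/ → /po/.

gomjənoŋbʊfopo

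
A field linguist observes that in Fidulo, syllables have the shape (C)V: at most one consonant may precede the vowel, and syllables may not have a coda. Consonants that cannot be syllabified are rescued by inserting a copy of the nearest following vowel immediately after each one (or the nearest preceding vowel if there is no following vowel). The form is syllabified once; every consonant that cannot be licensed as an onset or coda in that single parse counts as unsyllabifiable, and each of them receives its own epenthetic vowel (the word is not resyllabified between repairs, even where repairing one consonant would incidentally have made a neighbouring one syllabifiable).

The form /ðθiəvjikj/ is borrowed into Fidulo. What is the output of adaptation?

ðiθiəvijikiji

Syllabifying with onset maximization leaves /ð/, /v/, /k/, /j/ stranded (no codas are permitted; onsets are limited to one consonant).
Inserting the epenthetic vowel yields /ð/ → /ði/, /v/ → /vi/, /k/ → /ki/, /j/ → /ji/.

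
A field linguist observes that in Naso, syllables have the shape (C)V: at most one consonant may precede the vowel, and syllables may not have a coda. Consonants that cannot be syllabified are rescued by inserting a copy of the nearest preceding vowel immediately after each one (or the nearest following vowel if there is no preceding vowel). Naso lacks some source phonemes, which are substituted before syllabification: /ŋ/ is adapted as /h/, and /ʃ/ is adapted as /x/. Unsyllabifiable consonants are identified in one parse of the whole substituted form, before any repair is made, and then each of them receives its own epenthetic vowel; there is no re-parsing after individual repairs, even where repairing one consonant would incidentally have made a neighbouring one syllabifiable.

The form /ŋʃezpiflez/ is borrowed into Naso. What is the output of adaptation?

hexezepifileze

Substitution: /ŋ/ → /h/, /ʃ/ → /x/, giving /hxezpiflez/.
Syllabifying with onset maximization leaves /h/, /z/, /f/, /z/ stranded (no codas are permitted; onsets are limited to one consonant).
Each unlicensed consonant becomes the onset of a new syllable: /h/ → /he/, /z/ → /ze/, /f/ → /fi/, /z/ → /ze/.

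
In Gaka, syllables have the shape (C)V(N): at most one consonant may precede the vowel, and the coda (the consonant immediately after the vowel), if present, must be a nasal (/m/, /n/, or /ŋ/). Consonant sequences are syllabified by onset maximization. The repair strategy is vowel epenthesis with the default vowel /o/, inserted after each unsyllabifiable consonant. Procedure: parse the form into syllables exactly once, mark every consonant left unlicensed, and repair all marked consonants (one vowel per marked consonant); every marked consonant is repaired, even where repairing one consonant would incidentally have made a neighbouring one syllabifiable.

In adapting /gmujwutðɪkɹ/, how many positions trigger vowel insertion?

The unsyllabifiable consonants are /g/, /j/, /t/, /k/, /ɹ/; each receives one epenthetic vowel.

5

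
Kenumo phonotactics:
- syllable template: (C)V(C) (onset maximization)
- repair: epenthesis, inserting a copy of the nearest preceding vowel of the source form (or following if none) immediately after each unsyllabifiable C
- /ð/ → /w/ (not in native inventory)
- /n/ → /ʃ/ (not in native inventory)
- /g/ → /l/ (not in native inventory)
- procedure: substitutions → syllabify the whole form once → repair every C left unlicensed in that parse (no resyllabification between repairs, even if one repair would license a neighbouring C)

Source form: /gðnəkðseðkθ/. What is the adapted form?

ləwəʃəkwəsewkeθe

Substitution: /g/ → /l/, /ð/ → /w/, /n/ → /ʃ/, giving /lwʃəkwsewkθ/.
Syllabifying with onset maximization leaves /l/, /w/, /w/, /k/, /θ/ stranded (at most one coda consonant is licensed; onsets are limited to one consonant).
Epenthesis after each stranded consonant: /l/ → /lə/, /w/ → /wə/, /w/ → /wə/, /k/ → /ke/, /θ/ → /θe/.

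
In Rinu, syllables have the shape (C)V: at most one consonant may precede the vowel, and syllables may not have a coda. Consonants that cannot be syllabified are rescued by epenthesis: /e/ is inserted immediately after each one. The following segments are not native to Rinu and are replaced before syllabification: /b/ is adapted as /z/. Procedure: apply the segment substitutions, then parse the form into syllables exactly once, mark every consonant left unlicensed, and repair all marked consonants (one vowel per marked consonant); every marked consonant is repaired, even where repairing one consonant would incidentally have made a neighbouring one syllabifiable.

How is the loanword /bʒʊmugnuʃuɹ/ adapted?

Substitution: /b/ → /z/, giving /zʒʊmugnuʃuɹ/.
The consonants /z/, /g/, /ɹ/ cannot be parsed into a legal (C)V syllable (no codas are permitted; onsets are limited to one consonant).
Each unlicensed consonant becomes the onset of a new syllable: /z/ → /ze/, /g/ → /ge/, /ɹ/ → /ɹe/.

zeʒʊmugenuʃuɹe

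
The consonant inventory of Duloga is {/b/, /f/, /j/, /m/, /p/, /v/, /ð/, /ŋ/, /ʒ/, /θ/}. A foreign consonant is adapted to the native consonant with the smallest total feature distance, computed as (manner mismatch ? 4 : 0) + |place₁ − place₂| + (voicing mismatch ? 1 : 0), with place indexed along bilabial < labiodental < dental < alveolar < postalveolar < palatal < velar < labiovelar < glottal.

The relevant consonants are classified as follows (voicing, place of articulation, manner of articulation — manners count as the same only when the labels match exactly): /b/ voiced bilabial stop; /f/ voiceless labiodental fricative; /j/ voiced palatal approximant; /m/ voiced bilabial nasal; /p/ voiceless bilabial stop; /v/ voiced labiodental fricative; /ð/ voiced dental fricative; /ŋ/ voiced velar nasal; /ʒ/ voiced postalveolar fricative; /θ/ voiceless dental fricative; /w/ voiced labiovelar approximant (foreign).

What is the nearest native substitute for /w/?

/j/ is closest: same manner (approximant), place distance 2 (labiovelar→palatal), same voicing; total 2. Next closest is /ŋ/ at distance 5.

j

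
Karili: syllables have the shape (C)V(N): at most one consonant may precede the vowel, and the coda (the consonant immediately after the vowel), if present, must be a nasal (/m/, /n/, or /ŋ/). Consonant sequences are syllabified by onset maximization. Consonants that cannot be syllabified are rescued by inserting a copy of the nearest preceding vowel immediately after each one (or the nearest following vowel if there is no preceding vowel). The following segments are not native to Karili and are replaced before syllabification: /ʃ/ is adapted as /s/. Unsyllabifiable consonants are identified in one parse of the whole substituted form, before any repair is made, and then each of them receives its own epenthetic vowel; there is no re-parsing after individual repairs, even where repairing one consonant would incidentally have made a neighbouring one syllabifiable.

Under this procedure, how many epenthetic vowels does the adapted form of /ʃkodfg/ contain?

After substitution the input is /skodfg/.
The unsyllabifiable consonants are /s/, /d/, /f/, /g/; each receives one epenthetic vowel.

4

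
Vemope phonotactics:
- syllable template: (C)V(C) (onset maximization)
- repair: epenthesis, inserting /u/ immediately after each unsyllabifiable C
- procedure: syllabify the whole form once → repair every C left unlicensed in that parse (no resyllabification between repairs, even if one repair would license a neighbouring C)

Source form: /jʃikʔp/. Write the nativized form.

juʃikʔupu

The consonants /j/, /ʔ/, /p/ cannot be parsed into a legal (C)V(C) syllable (at most one coda consonant is licensed; onsets are limited to one consonant).
Each unlicensed consonant becomes the onset of a new syllable: /j/ → /ju/, /ʔ/ → /ʔu/, /p/ → /pu/.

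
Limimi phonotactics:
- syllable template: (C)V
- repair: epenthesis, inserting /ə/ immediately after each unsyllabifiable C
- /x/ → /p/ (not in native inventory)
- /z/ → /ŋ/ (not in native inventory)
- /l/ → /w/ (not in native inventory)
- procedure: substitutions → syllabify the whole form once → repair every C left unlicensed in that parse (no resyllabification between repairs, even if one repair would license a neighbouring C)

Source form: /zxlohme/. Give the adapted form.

Substitution: /z/ → /ŋ/, /x/ → /p/, /l/ → /w/, giving /ŋpwohme/.
Syllabifying with onset maximization leaves /ŋ/, /p/, /h/ stranded (no codas are permitted; onsets are limited to one consonant).
Each unlicensed consonant becomes the onset of a new syllable: /ŋ/ → /ŋə/, /p/ → /pə/, /h/ → /hə/.

ŋəpəwohəme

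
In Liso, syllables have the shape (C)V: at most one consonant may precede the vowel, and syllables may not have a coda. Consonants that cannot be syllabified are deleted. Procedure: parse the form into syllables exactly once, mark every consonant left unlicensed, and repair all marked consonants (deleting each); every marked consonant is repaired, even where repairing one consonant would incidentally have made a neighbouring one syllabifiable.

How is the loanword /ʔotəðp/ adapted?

ʔotə

Syllabifying with onset maximization leaves /ð/, /p/ stranded (no codas are permitted; onsets are limited to one consonant).
Deleting the stranded consonants removes /ð/, /p/.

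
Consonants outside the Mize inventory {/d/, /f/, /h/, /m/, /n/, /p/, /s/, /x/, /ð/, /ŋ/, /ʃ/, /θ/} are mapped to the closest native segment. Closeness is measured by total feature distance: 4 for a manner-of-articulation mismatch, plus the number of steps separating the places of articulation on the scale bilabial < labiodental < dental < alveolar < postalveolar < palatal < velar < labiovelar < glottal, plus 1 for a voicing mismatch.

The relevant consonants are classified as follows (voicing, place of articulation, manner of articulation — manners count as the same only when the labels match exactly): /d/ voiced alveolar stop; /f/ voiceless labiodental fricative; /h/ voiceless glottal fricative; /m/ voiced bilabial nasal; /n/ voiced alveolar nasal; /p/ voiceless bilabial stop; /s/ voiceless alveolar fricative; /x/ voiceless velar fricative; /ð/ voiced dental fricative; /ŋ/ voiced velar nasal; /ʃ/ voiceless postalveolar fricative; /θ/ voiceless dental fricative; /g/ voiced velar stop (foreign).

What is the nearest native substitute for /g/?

/d/ is closest: same manner (stop), place distance 3 (velar→alveolar), same voicing; total 3. Next closest is /ŋ/ at distance 4.

d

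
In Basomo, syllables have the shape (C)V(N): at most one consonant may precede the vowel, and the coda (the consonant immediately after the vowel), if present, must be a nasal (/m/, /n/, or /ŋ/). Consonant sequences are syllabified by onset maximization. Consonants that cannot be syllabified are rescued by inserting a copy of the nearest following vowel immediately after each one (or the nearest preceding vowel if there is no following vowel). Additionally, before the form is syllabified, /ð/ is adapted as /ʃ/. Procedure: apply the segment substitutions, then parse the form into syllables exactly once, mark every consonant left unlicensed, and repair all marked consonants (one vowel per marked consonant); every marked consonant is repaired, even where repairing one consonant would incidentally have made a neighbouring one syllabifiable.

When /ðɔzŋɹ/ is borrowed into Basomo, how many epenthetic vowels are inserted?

After substitution the input is /ʃɔzŋɹ/.
The unsyllabifiable consonants are /z/, /ŋ/, /ɹ/; each receives one epenthetic vowel.

3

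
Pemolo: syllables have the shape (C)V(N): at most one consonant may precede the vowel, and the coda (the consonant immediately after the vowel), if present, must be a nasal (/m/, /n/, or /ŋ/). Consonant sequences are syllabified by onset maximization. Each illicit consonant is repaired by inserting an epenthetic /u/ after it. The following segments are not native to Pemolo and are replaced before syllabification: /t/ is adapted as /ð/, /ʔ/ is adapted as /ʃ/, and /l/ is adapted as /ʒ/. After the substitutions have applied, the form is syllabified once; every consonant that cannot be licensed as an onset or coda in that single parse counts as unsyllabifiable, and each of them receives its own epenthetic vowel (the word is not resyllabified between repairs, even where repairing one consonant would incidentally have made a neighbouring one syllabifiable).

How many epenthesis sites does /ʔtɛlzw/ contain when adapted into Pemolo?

4

After substitution the input is /ʃðɛʒzw/.
The unsyllabifiable consonants are /ʃ/, /ʒ/, /z/, /w/; each receives one epenthetic vowel.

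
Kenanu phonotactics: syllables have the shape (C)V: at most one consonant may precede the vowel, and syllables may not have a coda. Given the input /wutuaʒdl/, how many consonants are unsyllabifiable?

Syllabifying with onset maximization leaves /ʒ/, /d/, /l/ stranded (no codas are permitted; onsets are limited to one consonant).

3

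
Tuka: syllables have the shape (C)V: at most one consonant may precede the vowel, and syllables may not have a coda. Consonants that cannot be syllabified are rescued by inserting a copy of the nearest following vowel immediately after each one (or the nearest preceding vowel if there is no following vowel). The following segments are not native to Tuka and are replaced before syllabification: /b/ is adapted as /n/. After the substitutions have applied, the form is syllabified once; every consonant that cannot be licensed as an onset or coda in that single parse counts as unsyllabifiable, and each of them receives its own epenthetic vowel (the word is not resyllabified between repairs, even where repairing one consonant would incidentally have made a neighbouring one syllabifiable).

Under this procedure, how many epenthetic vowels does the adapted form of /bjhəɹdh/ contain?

After substitution the input is /njhəɹdh/.
The unsyllabifiable consonants are /n/, /j/, /ɹ/, /d/, /h/; each receives one epenthetic vowel.

5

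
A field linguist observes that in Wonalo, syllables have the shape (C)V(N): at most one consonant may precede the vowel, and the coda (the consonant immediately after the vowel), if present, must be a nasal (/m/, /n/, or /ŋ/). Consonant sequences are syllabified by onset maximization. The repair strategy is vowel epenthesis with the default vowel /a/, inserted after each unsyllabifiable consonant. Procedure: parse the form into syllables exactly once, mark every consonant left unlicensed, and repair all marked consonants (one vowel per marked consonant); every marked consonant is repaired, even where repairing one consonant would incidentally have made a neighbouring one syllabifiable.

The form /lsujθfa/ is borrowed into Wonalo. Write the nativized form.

The consonants /l/, /j/, /θ/ cannot be parsed into a legal (C)V(N) syllable (only a nasal (/m/, /n/, or /ŋ/) is licensed in coda position; onsets are limited to one consonant).
Each unlicensed consonant becomes the onset of a new syllable: /l/ → /la/, /j/ → /ja/, /θ/ → /θa/.

lasujaθafa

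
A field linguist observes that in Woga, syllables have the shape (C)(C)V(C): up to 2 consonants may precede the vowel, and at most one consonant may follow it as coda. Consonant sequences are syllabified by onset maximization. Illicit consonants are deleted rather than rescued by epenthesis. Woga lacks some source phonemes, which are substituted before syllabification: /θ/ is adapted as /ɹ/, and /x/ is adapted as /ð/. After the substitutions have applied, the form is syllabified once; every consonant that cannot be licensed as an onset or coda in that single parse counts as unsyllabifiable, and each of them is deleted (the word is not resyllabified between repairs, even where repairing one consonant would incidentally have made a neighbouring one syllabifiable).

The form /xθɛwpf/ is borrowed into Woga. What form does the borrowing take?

Substitution: /x/ → /ð/, /θ/ → /ɹ/, giving /ðɹɛwpf/.
Syllabifying with onset maximization leaves /p/, /f/ stranded (at most one coda consonant is licensed; onsets may contain at most 2 consonants).
Deletion applies to /p/, /f/.

ðɹɛw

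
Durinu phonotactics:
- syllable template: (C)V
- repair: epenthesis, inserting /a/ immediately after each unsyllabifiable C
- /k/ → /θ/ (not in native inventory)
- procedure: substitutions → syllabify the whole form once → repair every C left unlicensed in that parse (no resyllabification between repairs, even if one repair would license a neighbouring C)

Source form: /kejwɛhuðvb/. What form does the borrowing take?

θejawɛhuðavaba

Substitution: /k/ → /θ/, giving /θejwɛhuðvb/.
Syllabifying with onset maximization leaves /j/, /ð/, /v/, /b/ stranded (no codas are permitted; onsets are limited to one consonant).
Each unlicensed consonant becomes the onset of a new syllable: /j/ → /ja/, /ð/ → /ða/, /v/ → /va/, /b/ → /ba/.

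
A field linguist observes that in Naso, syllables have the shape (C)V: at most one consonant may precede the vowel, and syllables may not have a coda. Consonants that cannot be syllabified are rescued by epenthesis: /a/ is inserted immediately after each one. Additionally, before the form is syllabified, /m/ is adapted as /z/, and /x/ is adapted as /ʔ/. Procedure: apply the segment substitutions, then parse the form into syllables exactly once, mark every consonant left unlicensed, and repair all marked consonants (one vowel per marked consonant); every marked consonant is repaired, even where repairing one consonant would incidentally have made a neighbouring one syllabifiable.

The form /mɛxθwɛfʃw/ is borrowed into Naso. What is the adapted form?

Substitution: /m/ → /z/, /x/ → /ʔ/, giving /zɛʔθwɛfʃw/.
Syllabifying with onset maximization leaves /ʔ/, /θ/, /f/, /ʃ/, /w/ stranded (no codas are permitted; onsets are limited to one consonant).
Epenthesis after each stranded consonant: /ʔ/ → /ʔa/, /θ/ → /θa/, /f/ → /fa/, /ʃ/ → /ʃa/, /w/ → /wa/.

zɛʔaθawɛfaʃawa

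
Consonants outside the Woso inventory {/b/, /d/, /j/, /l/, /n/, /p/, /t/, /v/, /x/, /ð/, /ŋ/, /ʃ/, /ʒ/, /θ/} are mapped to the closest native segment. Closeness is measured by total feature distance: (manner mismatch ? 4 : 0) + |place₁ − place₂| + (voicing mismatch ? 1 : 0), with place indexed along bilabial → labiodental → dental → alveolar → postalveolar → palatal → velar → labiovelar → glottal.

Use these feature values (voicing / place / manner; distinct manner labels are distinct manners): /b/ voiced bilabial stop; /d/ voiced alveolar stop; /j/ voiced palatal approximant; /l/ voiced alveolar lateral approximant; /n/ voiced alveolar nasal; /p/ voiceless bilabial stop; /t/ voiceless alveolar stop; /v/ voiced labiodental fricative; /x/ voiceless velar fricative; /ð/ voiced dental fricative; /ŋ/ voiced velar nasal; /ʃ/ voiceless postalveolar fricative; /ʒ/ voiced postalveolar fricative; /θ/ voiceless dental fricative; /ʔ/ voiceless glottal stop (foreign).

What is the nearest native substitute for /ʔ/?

t

/t/ is closest: same manner (stop), place distance 5 (glottal→alveolar), same voicing; total 5. Next closest is /d/ at distance 6.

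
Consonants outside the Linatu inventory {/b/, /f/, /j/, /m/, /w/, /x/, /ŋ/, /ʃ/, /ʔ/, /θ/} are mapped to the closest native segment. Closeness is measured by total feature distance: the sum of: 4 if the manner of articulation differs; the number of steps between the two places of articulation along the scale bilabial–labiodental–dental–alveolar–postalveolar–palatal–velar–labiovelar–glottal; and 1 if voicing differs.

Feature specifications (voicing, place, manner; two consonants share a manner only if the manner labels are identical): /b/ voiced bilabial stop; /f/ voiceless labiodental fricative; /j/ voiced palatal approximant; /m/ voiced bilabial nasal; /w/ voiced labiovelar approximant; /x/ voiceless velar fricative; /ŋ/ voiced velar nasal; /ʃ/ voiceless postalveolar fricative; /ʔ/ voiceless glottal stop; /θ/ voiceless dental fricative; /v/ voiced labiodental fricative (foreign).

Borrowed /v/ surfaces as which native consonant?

/f/ is closest: same manner (fricative), place distance 0 (labiodental→labiodental), voicing differs (+1); total 1. Next closest is /θ/ at distance 2.

f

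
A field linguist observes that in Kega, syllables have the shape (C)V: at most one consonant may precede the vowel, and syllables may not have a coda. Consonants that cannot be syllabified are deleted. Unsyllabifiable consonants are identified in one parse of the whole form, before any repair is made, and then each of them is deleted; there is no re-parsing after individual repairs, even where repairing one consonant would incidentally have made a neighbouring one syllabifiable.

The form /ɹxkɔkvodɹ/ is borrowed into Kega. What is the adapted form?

Under (C)V, the unsyllabifiable consonants are /ɹ/, /x/, /k/, /d/, /ɹ/ (no codas are permitted; onsets are limited to one consonant).
Deletion applies to /ɹ/, /x/, /k/, /d/, /ɹ/.

kɔvo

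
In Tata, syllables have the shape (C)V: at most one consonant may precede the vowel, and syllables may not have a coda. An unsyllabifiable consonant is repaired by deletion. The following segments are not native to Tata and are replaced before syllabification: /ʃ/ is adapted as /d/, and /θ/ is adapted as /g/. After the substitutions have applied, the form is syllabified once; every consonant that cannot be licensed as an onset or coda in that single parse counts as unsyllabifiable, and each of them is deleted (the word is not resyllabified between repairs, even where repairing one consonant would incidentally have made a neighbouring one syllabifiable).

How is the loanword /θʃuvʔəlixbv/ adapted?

Substitution: /θ/ → /g/, /ʃ/ → /d/, giving /gduvʔəlixbv/.
Syllabifying with onset maximization leaves /g/, /v/, /x/, /b/, /v/ stranded (no codas are permitted; onsets are limited to one consonant).
Each unlicensed consonant is deleted: /g/, /v/, /x/, /b/, /v/.

duʔəli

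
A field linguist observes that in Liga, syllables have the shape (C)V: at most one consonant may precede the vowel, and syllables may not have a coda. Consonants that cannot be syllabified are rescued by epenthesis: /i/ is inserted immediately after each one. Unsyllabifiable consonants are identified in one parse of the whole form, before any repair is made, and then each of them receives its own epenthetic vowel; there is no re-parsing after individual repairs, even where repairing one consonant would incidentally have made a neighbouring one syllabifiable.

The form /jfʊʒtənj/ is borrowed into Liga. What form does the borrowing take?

The consonants /j/, /ʒ/, /n/, /j/ cannot be parsed into a legal (C)V syllable (no codas are permitted; onsets are limited to one consonant).
Epenthesis after each stranded consonant: /j/ → /ji/, /ʒ/ → /ʒi/, /n/ → /ni/, /j/ → /ji/.

jifʊʒitəniji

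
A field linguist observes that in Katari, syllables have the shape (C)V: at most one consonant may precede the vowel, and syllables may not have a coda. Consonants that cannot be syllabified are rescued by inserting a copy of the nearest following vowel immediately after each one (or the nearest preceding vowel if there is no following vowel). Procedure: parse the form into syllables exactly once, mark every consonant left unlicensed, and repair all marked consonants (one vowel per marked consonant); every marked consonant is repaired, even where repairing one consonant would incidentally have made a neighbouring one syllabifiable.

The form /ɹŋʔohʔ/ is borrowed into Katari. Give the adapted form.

ɹoŋoʔohoʔo

The consonants /ɹ/, /ŋ/, /h/, /ʔ/ cannot be parsed into a legal (C)V syllable (no codas are permitted; onsets are limited to one consonant).
Each unlicensed consonant becomes the onset of a new syllable: /ɹ/ → /ɹo/, /ŋ/ → /ŋo/, /h/ → /ho/, /ʔ/ → /ʔo/.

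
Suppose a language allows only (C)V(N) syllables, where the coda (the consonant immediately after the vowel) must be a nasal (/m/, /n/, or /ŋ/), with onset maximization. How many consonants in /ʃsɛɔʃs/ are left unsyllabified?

3

Syllabifying with onset maximization leaves /ʃ/, /ʃ/, /s/ stranded (only a nasal (/m/, /n/, or /ŋ/) is licensed in coda position; onsets are limited to one consonant).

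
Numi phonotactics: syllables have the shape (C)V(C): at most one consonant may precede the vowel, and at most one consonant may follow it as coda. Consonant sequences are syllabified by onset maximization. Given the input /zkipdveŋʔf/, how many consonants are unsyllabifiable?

The consonants /z/, /d/, /ʔ/, /f/ cannot be parsed into a legal (C)V(C) syllable (at most one coda consonant is licensed; onsets are limited to one consonant).

4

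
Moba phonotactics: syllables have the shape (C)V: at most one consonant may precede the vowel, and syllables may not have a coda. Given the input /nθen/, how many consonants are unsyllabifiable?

The consonants /n/, /n/ cannot be parsed into a legal (C)V syllable (no codas are permitted; onsets are limited to one consonant).

2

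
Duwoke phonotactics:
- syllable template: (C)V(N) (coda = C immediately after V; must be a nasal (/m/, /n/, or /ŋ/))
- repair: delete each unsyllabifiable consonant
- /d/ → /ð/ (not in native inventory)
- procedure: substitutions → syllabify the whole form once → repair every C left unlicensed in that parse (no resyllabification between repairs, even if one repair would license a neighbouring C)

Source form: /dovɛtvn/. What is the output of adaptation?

Substitution: /d/ → /ð/, giving /ðovɛtvn/.
The consonants /t/, /v/, /n/ cannot be parsed into a legal (C)V(N) syllable (only a nasal (/m/, /n/, or /ŋ/) is licensed in coda position; onsets are limited to one consonant).
Each unlicensed consonant is deleted: /t/, /v/, /n/.

ðovɛ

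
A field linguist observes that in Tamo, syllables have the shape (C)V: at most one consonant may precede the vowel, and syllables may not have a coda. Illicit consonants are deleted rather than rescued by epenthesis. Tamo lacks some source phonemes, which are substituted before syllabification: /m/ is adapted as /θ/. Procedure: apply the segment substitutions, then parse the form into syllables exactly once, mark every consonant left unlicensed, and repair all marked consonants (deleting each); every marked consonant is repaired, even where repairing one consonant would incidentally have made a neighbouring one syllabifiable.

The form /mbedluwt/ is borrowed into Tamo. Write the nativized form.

belu

Substitution: /m/ → /θ/, giving /θbedluwt/.
Under (C)V, the unsyllabifiable consonants are /θ/, /d/, /w/, /t/ (no codas are permitted; onsets are limited to one consonant).
Each unlicensed consonant is deleted: /θ/, /d/, /w/, /t/.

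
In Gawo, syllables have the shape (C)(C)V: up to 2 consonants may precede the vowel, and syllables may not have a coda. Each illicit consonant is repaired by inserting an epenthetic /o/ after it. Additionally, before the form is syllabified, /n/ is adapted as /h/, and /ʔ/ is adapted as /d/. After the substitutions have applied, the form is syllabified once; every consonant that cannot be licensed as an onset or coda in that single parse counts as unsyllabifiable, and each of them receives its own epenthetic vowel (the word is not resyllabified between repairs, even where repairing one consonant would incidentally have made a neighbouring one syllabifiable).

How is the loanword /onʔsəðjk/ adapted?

Substitution: /n/ → /h/, /ʔ/ → /d/, giving /ohdsəðjk/.
Syllabifying with onset maximization leaves /h/, /ð/, /j/, /k/ stranded (no codas are permitted; onsets may contain at most 2 consonants).
Epenthesis after each stranded consonant: /h/ → /ho/, /ð/ → /ðo/, /j/ → /jo/, /k/ → /ko/.

ohodsəðojoko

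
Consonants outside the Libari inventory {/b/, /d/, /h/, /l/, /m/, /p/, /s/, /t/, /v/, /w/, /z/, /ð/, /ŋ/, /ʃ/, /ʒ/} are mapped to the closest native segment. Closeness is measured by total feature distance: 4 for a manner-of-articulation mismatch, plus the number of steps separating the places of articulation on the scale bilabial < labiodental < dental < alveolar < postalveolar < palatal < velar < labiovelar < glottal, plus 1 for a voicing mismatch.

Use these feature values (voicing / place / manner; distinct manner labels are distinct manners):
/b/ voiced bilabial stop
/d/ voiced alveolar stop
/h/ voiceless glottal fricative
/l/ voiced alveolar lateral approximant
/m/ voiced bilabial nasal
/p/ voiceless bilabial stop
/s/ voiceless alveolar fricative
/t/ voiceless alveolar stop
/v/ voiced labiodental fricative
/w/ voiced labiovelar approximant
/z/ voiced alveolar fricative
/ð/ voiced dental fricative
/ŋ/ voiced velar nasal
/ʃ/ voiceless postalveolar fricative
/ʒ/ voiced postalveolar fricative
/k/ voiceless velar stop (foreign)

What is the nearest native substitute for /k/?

/t/ is closest: same manner (stop), place distance 3 (velar→alveolar), same voicing; total 3. Next closest is /d/ at distance 4.

t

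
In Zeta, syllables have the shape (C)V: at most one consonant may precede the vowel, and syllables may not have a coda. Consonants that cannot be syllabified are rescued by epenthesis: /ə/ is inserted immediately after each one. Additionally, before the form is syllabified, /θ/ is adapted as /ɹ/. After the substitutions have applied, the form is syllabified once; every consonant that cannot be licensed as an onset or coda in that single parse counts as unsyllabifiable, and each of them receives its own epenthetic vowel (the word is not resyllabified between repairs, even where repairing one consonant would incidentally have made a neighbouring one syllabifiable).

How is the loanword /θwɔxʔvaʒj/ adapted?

Substitution: /θ/ → /ɹ/, giving /ɹwɔxʔvaʒj/.
The consonants /ɹ/, /x/, /ʔ/, /ʒ/, /j/ cannot be parsed into a legal (C)V syllable (no codas are permitted; onsets are limited to one consonant).
Inserting the epenthetic vowel yields /ɹ/ → /ɹə/, /x/ → /xə/, /ʔ/ → /ʔə/, /ʒ/ → /ʒə/, /j/ → /jə/.

ɹəwɔxəʔəvaʒəjə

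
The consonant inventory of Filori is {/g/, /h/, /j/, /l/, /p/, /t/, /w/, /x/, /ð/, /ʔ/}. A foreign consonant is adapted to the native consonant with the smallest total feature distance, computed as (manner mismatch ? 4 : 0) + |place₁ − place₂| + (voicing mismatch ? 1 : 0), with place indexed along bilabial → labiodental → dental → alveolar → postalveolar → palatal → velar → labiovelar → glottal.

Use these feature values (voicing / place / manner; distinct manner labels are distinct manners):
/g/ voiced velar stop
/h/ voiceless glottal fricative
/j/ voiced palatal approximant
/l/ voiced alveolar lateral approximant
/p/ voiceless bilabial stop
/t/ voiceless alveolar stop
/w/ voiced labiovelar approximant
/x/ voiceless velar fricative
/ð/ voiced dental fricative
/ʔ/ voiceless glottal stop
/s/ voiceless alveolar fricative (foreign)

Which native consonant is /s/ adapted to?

ð

/ð/ is closest: same manner (fricative), place distance 1 (alveolar→dental), voicing differs (+1); total 2. Next closest is /x/ at distance 3.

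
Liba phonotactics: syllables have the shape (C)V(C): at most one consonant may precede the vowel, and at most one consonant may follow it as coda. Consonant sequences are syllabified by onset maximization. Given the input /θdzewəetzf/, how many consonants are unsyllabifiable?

4

Syllabifying with onset maximization leaves /θ/, /d/, /z/, /f/ stranded (at most one coda consonant is licensed; onsets are limited to one consonant).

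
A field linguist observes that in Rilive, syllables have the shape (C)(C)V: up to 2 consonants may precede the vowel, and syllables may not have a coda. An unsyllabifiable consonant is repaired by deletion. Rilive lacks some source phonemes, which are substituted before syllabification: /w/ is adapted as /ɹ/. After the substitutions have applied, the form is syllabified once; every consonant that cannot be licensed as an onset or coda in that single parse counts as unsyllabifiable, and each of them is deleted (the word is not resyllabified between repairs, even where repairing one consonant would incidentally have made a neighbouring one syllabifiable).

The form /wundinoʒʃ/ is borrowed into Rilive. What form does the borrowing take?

Substitution: /w/ → /ɹ/, giving /ɹundinoʒʃ/.
Under (C)(C)V, the unsyllabifiable consonants are /ʒ/, /ʃ/ (no codas are permitted; onsets may contain at most 2 consonants).
Deleting the stranded consonants removes /ʒ/, /ʃ/.

ɹundino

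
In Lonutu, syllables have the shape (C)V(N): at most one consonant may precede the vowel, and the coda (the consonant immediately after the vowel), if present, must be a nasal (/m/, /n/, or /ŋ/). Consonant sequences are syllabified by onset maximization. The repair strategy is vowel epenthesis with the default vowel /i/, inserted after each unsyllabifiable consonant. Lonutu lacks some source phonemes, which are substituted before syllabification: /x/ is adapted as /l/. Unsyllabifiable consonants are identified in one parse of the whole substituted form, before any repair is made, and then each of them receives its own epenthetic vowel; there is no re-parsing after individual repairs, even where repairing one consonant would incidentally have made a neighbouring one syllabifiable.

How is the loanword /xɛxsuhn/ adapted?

lɛlisuhini

Substitution: /x/ → /l/, giving /lɛlsuhn/.
Syllabifying with onset maximization leaves /l/, /h/, /n/ stranded (only a nasal (/m/, /n/, or /ŋ/) is licensed in coda position; onsets are limited to one consonant).
Epenthesis after each stranded consonant: /l/ → /li/, /h/ → /hi/, /n/ → /ni/.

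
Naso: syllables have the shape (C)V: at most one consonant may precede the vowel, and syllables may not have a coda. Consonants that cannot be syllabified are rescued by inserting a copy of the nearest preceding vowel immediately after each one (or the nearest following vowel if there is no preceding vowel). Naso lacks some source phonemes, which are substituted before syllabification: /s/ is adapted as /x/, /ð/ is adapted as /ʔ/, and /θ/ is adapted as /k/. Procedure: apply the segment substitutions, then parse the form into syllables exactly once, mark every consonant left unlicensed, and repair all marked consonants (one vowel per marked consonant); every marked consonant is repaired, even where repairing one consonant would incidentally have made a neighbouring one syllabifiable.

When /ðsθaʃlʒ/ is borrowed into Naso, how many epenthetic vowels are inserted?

After substitution the input is /ʔxkaʃlʒ/.
The unsyllabifiable consonants are /ʔ/, /x/, /ʃ/, /l/, /ʒ/; each receives one epenthetic vowel.

5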